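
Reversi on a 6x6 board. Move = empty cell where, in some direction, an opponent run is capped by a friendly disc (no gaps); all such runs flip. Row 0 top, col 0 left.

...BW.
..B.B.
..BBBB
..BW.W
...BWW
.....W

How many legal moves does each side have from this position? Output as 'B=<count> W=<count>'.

-- B to move --
(0,5): flips 1 -> legal
(1,3): no bracket -> illegal
(1,5): no bracket -> illegal
(3,4): flips 1 -> legal
(4,2): flips 1 -> legal
(5,3): no bracket -> illegal
(5,4): no bracket -> illegal
B mobility = 3
-- W to move --
(0,1): no bracket -> illegal
(0,2): flips 1 -> legal
(0,5): no bracket -> illegal
(1,1): flips 1 -> legal
(1,3): flips 2 -> legal
(1,5): flips 2 -> legal
(2,1): no bracket -> illegal
(3,1): flips 1 -> legal
(3,4): flips 2 -> legal
(4,1): no bracket -> illegal
(4,2): flips 1 -> legal
(5,2): no bracket -> illegal
(5,3): flips 1 -> legal
(5,4): no bracket -> illegal
W mobility = 8

Answer: B=3 W=8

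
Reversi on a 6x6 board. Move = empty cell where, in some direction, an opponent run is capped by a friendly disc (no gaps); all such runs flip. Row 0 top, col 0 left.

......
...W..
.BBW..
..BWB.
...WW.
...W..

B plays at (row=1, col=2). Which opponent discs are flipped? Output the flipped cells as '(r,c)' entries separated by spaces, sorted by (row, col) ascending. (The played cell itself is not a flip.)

Dir NW: first cell '.' (not opp) -> no flip
Dir N: first cell '.' (not opp) -> no flip
Dir NE: first cell '.' (not opp) -> no flip
Dir W: first cell '.' (not opp) -> no flip
Dir E: opp run (1,3), next='.' -> no flip
Dir SW: first cell 'B' (not opp) -> no flip
Dir S: first cell 'B' (not opp) -> no flip
Dir SE: opp run (2,3) capped by B -> flip

Answer: (2,3)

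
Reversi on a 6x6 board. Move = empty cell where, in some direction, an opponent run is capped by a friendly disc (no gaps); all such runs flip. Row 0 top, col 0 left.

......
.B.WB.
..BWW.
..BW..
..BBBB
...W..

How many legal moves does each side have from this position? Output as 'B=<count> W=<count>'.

Answer: B=6 W=10

Derivation:
-- B to move --
(0,2): no bracket -> illegal
(0,3): flips 3 -> legal
(0,4): flips 1 -> legal
(1,2): flips 1 -> legal
(1,5): flips 2 -> legal
(2,5): flips 2 -> legal
(3,4): flips 2 -> legal
(3,5): no bracket -> illegal
(5,2): no bracket -> illegal
(5,4): no bracket -> illegal
B mobility = 6
-- W to move --
(0,0): flips 2 -> legal
(0,1): no bracket -> illegal
(0,2): no bracket -> illegal
(0,3): no bracket -> illegal
(0,4): flips 1 -> legal
(0,5): flips 1 -> legal
(1,0): no bracket -> illegal
(1,2): no bracket -> illegal
(1,5): flips 1 -> legal
(2,0): no bracket -> illegal
(2,1): flips 1 -> legal
(2,5): no bracket -> illegal
(3,1): flips 3 -> legal
(3,4): no bracket -> illegal
(3,5): flips 1 -> legal
(4,1): flips 1 -> legal
(5,1): flips 1 -> legal
(5,2): no bracket -> illegal
(5,4): no bracket -> illegal
(5,5): flips 1 -> legal
W mobility = 10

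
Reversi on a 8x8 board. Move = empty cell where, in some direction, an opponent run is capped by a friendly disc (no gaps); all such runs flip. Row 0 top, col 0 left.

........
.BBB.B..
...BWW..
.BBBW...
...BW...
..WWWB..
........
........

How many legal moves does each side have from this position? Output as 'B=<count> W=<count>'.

Answer: B=8 W=11

Derivation:
-- B to move --
(1,4): no bracket -> illegal
(1,6): flips 2 -> legal
(2,6): flips 2 -> legal
(3,5): flips 3 -> legal
(3,6): no bracket -> illegal
(4,1): no bracket -> illegal
(4,2): no bracket -> illegal
(4,5): flips 2 -> legal
(5,1): flips 3 -> legal
(6,1): flips 1 -> legal
(6,2): no bracket -> illegal
(6,3): flips 1 -> legal
(6,4): no bracket -> illegal
(6,5): flips 1 -> legal
B mobility = 8
-- W to move --
(0,0): no bracket -> illegal
(0,1): flips 2 -> legal
(0,2): flips 1 -> legal
(0,3): flips 4 -> legal
(0,4): no bracket -> illegal
(0,5): flips 1 -> legal
(0,6): flips 1 -> legal
(1,0): no bracket -> illegal
(1,4): no bracket -> illegal
(1,6): no bracket -> illegal
(2,0): no bracket -> illegal
(2,1): flips 2 -> legal
(2,2): flips 2 -> legal
(2,6): no bracket -> illegal
(3,0): flips 3 -> legal
(4,0): no bracket -> illegal
(4,1): no bracket -> illegal
(4,2): flips 2 -> legal
(4,5): no bracket -> illegal
(4,6): no bracket -> illegal
(5,6): flips 1 -> legal
(6,4): no bracket -> illegal
(6,5): no bracket -> illegal
(6,6): flips 1 -> legal
W mobility = 11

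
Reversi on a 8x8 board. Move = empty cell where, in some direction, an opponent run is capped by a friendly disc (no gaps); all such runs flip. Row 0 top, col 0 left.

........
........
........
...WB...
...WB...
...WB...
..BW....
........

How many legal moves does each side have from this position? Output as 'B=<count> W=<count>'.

Answer: B=6 W=7

Derivation:
-- B to move --
(2,2): flips 1 -> legal
(2,3): no bracket -> illegal
(2,4): no bracket -> illegal
(3,2): flips 2 -> legal
(4,2): flips 1 -> legal
(5,2): flips 2 -> legal
(6,4): flips 1 -> legal
(7,2): flips 1 -> legal
(7,3): no bracket -> illegal
(7,4): no bracket -> illegal
B mobility = 6
-- W to move --
(2,3): no bracket -> illegal
(2,4): no bracket -> illegal
(2,5): flips 1 -> legal
(3,5): flips 2 -> legal
(4,5): flips 2 -> legal
(5,1): no bracket -> illegal
(5,2): no bracket -> illegal
(5,5): flips 2 -> legal
(6,1): flips 1 -> legal
(6,4): no bracket -> illegal
(6,5): flips 1 -> legal
(7,1): flips 1 -> legal
(7,2): no bracket -> illegal
(7,3): no bracket -> illegal
W mobility = 7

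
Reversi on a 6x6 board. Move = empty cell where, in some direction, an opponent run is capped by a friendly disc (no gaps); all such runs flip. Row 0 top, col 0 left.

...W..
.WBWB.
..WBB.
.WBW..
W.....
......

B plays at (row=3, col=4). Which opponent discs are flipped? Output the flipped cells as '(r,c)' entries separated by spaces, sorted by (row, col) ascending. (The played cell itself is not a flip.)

Answer: (3,3)

Derivation:
Dir NW: first cell 'B' (not opp) -> no flip
Dir N: first cell 'B' (not opp) -> no flip
Dir NE: first cell '.' (not opp) -> no flip
Dir W: opp run (3,3) capped by B -> flip
Dir E: first cell '.' (not opp) -> no flip
Dir SW: first cell '.' (not opp) -> no flip
Dir S: first cell '.' (not opp) -> no flip
Dir SE: first cell '.' (not opp) -> no flip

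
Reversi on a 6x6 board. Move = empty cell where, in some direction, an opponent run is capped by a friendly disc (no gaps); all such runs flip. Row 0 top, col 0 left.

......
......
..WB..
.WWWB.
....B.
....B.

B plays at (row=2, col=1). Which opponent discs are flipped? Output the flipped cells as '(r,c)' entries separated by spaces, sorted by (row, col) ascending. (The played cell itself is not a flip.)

Answer: (2,2)

Derivation:
Dir NW: first cell '.' (not opp) -> no flip
Dir N: first cell '.' (not opp) -> no flip
Dir NE: first cell '.' (not opp) -> no flip
Dir W: first cell '.' (not opp) -> no flip
Dir E: opp run (2,2) capped by B -> flip
Dir SW: first cell '.' (not opp) -> no flip
Dir S: opp run (3,1), next='.' -> no flip
Dir SE: opp run (3,2), next='.' -> no flip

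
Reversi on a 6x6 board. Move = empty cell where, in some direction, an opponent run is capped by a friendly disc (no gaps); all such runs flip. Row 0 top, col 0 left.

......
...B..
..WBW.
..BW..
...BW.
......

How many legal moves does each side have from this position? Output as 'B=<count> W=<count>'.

Answer: B=7 W=6

Derivation:
-- B to move --
(1,1): no bracket -> illegal
(1,2): flips 1 -> legal
(1,4): no bracket -> illegal
(1,5): no bracket -> illegal
(2,1): flips 1 -> legal
(2,5): flips 1 -> legal
(3,1): flips 1 -> legal
(3,4): flips 1 -> legal
(3,5): flips 1 -> legal
(4,2): no bracket -> illegal
(4,5): flips 1 -> legal
(5,3): no bracket -> illegal
(5,4): no bracket -> illegal
(5,5): no bracket -> illegal
B mobility = 7
-- W to move --
(0,2): flips 1 -> legal
(0,3): flips 2 -> legal
(0,4): flips 1 -> legal
(1,2): no bracket -> illegal
(1,4): no bracket -> illegal
(2,1): no bracket -> illegal
(3,1): flips 1 -> legal
(3,4): no bracket -> illegal
(4,1): no bracket -> illegal
(4,2): flips 2 -> legal
(5,2): no bracket -> illegal
(5,3): flips 1 -> legal
(5,4): no bracket -> illegal
W mobility = 6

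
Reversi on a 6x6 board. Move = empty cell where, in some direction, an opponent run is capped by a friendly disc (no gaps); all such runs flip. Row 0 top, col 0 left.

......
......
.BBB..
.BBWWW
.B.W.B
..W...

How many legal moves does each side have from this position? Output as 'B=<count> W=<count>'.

Answer: B=4 W=6

Derivation:
-- B to move --
(2,4): no bracket -> illegal
(2,5): flips 1 -> legal
(4,2): no bracket -> illegal
(4,4): flips 1 -> legal
(5,1): no bracket -> illegal
(5,3): flips 2 -> legal
(5,4): flips 1 -> legal
B mobility = 4
-- W to move --
(1,0): flips 2 -> legal
(1,1): flips 1 -> legal
(1,2): flips 1 -> legal
(1,3): flips 1 -> legal
(1,4): no bracket -> illegal
(2,0): no bracket -> illegal
(2,4): no bracket -> illegal
(3,0): flips 3 -> legal
(4,0): no bracket -> illegal
(4,2): no bracket -> illegal
(4,4): no bracket -> illegal
(5,0): no bracket -> illegal
(5,1): no bracket -> illegal
(5,4): no bracket -> illegal
(5,5): flips 1 -> legal
W mobility = 6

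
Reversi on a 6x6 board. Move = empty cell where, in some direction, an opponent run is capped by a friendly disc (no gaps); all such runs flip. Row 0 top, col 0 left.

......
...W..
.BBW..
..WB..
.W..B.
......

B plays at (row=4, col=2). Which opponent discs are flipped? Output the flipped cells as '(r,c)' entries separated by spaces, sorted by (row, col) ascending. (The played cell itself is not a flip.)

Answer: (3,2)

Derivation:
Dir NW: first cell '.' (not opp) -> no flip
Dir N: opp run (3,2) capped by B -> flip
Dir NE: first cell 'B' (not opp) -> no flip
Dir W: opp run (4,1), next='.' -> no flip
Dir E: first cell '.' (not opp) -> no flip
Dir SW: first cell '.' (not opp) -> no flip
Dir S: first cell '.' (not opp) -> no flip
Dir SE: first cell '.' (not opp) -> no flip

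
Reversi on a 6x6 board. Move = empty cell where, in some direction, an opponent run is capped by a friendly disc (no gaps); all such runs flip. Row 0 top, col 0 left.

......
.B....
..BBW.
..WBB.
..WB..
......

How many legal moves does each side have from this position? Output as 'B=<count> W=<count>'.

-- B to move --
(1,3): no bracket -> illegal
(1,4): flips 1 -> legal
(1,5): flips 1 -> legal
(2,1): flips 1 -> legal
(2,5): flips 1 -> legal
(3,1): flips 1 -> legal
(3,5): no bracket -> illegal
(4,1): flips 2 -> legal
(5,1): flips 1 -> legal
(5,2): flips 2 -> legal
(5,3): no bracket -> illegal
B mobility = 8
-- W to move --
(0,0): no bracket -> illegal
(0,1): no bracket -> illegal
(0,2): no bracket -> illegal
(1,0): no bracket -> illegal
(1,2): flips 1 -> legal
(1,3): no bracket -> illegal
(1,4): flips 1 -> legal
(2,0): no bracket -> illegal
(2,1): flips 2 -> legal
(2,5): no bracket -> illegal
(3,1): no bracket -> illegal
(3,5): flips 2 -> legal
(4,4): flips 2 -> legal
(4,5): no bracket -> illegal
(5,2): no bracket -> illegal
(5,3): no bracket -> illegal
(5,4): flips 1 -> legal
W mobility = 6

Answer: B=8 W=6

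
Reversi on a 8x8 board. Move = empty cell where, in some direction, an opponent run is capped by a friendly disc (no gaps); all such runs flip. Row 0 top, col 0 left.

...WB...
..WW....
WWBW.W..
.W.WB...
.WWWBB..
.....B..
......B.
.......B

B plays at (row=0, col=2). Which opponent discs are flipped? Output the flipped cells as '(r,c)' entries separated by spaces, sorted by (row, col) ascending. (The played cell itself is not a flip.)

Dir NW: edge -> no flip
Dir N: edge -> no flip
Dir NE: edge -> no flip
Dir W: first cell '.' (not opp) -> no flip
Dir E: opp run (0,3) capped by B -> flip
Dir SW: first cell '.' (not opp) -> no flip
Dir S: opp run (1,2) capped by B -> flip
Dir SE: opp run (1,3), next='.' -> no flip

Answer: (0,3) (1,2)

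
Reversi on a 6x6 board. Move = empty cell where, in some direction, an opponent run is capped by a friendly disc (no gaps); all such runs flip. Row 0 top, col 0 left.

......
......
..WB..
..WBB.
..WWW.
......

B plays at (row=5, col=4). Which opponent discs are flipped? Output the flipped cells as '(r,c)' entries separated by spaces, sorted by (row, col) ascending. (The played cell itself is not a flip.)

Answer: (4,4)

Derivation:
Dir NW: opp run (4,3) (3,2), next='.' -> no flip
Dir N: opp run (4,4) capped by B -> flip
Dir NE: first cell '.' (not opp) -> no flip
Dir W: first cell '.' (not opp) -> no flip
Dir E: first cell '.' (not opp) -> no flip
Dir SW: edge -> no flip
Dir S: edge -> no flip
Dir SE: edge -> no flip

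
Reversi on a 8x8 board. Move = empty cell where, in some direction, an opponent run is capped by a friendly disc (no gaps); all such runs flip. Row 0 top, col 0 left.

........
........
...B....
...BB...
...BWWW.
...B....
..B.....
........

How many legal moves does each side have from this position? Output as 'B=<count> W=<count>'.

Answer: B=5 W=5

Derivation:
-- B to move --
(3,5): flips 1 -> legal
(3,6): no bracket -> illegal
(3,7): no bracket -> illegal
(4,7): flips 3 -> legal
(5,4): flips 1 -> legal
(5,5): flips 1 -> legal
(5,6): flips 1 -> legal
(5,7): no bracket -> illegal
B mobility = 5
-- W to move --
(1,2): flips 2 -> legal
(1,3): no bracket -> illegal
(1,4): no bracket -> illegal
(2,2): flips 1 -> legal
(2,4): flips 1 -> legal
(2,5): no bracket -> illegal
(3,2): no bracket -> illegal
(3,5): no bracket -> illegal
(4,2): flips 1 -> legal
(5,1): no bracket -> illegal
(5,2): no bracket -> illegal
(5,4): no bracket -> illegal
(6,1): no bracket -> illegal
(6,3): no bracket -> illegal
(6,4): no bracket -> illegal
(7,1): flips 2 -> legal
(7,2): no bracket -> illegal
(7,3): no bracket -> illegal
W mobility = 5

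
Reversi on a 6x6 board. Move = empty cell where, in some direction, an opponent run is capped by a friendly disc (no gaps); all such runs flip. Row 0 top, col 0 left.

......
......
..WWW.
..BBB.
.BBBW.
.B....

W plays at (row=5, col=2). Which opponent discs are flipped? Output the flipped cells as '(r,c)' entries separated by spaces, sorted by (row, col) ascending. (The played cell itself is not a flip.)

Answer: (3,2) (4,2)

Derivation:
Dir NW: opp run (4,1), next='.' -> no flip
Dir N: opp run (4,2) (3,2) capped by W -> flip
Dir NE: opp run (4,3) (3,4), next='.' -> no flip
Dir W: opp run (5,1), next='.' -> no flip
Dir E: first cell '.' (not opp) -> no flip
Dir SW: edge -> no flip
Dir S: edge -> no flip
Dir SE: edge -> no flip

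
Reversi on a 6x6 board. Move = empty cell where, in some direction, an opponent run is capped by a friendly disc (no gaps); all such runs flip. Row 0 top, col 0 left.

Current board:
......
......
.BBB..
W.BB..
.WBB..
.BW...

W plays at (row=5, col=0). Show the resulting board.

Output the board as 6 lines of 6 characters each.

Place W at (5,0); scan 8 dirs for brackets.
Dir NW: edge -> no flip
Dir N: first cell '.' (not opp) -> no flip
Dir NE: first cell 'W' (not opp) -> no flip
Dir W: edge -> no flip
Dir E: opp run (5,1) capped by W -> flip
Dir SW: edge -> no flip
Dir S: edge -> no flip
Dir SE: edge -> no flip
All flips: (5,1)

Answer: ......
......
.BBB..
W.BB..
.WBB..
WWW...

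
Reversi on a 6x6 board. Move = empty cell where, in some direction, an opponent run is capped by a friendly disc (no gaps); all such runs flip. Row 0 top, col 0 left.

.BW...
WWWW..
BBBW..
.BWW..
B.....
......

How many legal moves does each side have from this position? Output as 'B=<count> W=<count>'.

-- B to move --
(0,0): flips 2 -> legal
(0,3): flips 2 -> legal
(0,4): flips 1 -> legal
(1,4): no bracket -> illegal
(2,4): flips 1 -> legal
(3,4): flips 4 -> legal
(4,1): no bracket -> illegal
(4,2): flips 1 -> legal
(4,3): flips 1 -> legal
(4,4): flips 1 -> legal
B mobility = 8
-- W to move --
(0,0): flips 1 -> legal
(3,0): flips 3 -> legal
(4,1): flips 2 -> legal
(4,2): no bracket -> illegal
(5,0): no bracket -> illegal
(5,1): no bracket -> illegal
W mobility = 3

Answer: B=8 W=3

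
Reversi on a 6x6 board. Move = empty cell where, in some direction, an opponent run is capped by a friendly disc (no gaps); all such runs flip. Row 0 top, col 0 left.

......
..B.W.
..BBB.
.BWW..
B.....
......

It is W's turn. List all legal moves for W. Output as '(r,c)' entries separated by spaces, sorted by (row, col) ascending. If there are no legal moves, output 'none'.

Answer: (0,2) (1,1) (1,3) (1,5) (3,0) (3,4)

Derivation:
(0,1): no bracket -> illegal
(0,2): flips 2 -> legal
(0,3): no bracket -> illegal
(1,1): flips 1 -> legal
(1,3): flips 1 -> legal
(1,5): flips 1 -> legal
(2,0): no bracket -> illegal
(2,1): no bracket -> illegal
(2,5): no bracket -> illegal
(3,0): flips 1 -> legal
(3,4): flips 1 -> legal
(3,5): no bracket -> illegal
(4,1): no bracket -> illegal
(4,2): no bracket -> illegal
(5,0): no bracket -> illegal
(5,1): no bracket -> illegal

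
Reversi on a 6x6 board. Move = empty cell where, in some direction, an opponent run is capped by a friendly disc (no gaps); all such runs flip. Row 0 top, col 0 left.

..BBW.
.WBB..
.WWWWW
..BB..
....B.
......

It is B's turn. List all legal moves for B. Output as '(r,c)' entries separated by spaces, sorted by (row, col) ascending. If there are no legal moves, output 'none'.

Answer: (0,0) (0,5) (1,0) (1,4) (1,5) (2,0) (3,0) (3,1) (3,4) (3,5)

Derivation:
(0,0): flips 2 -> legal
(0,1): no bracket -> illegal
(0,5): flips 1 -> legal
(1,0): flips 2 -> legal
(1,4): flips 1 -> legal
(1,5): flips 1 -> legal
(2,0): flips 1 -> legal
(3,0): flips 1 -> legal
(3,1): flips 1 -> legal
(3,4): flips 1 -> legal
(3,5): flips 1 -> legal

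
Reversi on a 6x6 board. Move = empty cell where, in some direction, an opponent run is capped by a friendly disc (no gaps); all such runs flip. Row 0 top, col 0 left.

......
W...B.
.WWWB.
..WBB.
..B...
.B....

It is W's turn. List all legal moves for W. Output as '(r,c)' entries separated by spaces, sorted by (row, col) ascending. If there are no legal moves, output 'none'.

(0,3): no bracket -> illegal
(0,4): no bracket -> illegal
(0,5): flips 1 -> legal
(1,3): no bracket -> illegal
(1,5): no bracket -> illegal
(2,5): flips 1 -> legal
(3,1): no bracket -> illegal
(3,5): flips 2 -> legal
(4,0): no bracket -> illegal
(4,1): no bracket -> illegal
(4,3): flips 1 -> legal
(4,4): flips 1 -> legal
(4,5): flips 1 -> legal
(5,0): no bracket -> illegal
(5,2): flips 1 -> legal
(5,3): no bracket -> illegal

Answer: (0,5) (2,5) (3,5) (4,3) (4,4) (4,5) (5,2)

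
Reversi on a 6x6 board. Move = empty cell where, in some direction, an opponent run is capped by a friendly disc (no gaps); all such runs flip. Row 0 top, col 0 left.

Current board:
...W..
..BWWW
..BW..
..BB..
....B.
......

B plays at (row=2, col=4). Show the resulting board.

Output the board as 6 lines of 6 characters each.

Answer: ...W..
..BWWW
..BBB.
..BB..
....B.
......

Derivation:
Place B at (2,4); scan 8 dirs for brackets.
Dir NW: opp run (1,3), next='.' -> no flip
Dir N: opp run (1,4), next='.' -> no flip
Dir NE: opp run (1,5), next=edge -> no flip
Dir W: opp run (2,3) capped by B -> flip
Dir E: first cell '.' (not opp) -> no flip
Dir SW: first cell 'B' (not opp) -> no flip
Dir S: first cell '.' (not opp) -> no flip
Dir SE: first cell '.' (not opp) -> no flip
All flips: (2,3)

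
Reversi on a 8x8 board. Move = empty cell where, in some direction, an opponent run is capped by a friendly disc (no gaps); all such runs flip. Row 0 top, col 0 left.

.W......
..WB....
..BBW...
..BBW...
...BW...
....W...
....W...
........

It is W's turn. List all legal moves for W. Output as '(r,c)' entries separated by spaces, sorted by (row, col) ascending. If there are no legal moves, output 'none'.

(0,2): flips 1 -> legal
(0,3): no bracket -> illegal
(0,4): no bracket -> illegal
(1,1): flips 2 -> legal
(1,4): flips 1 -> legal
(2,1): flips 4 -> legal
(3,1): flips 2 -> legal
(4,1): no bracket -> illegal
(4,2): flips 4 -> legal
(5,2): flips 1 -> legal
(5,3): no bracket -> illegal

Answer: (0,2) (1,1) (1,4) (2,1) (3,1) (4,2) (5,2)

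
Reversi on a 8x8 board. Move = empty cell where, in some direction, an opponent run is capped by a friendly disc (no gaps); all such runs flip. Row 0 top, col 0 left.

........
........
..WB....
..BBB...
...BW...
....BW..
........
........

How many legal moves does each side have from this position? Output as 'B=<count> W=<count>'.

-- B to move --
(1,1): flips 1 -> legal
(1,2): flips 1 -> legal
(1,3): no bracket -> illegal
(2,1): flips 1 -> legal
(3,1): no bracket -> illegal
(3,5): no bracket -> illegal
(4,5): flips 1 -> legal
(4,6): no bracket -> illegal
(5,3): no bracket -> illegal
(5,6): flips 1 -> legal
(6,4): no bracket -> illegal
(6,5): no bracket -> illegal
(6,6): flips 2 -> legal
B mobility = 6
-- W to move --
(1,2): no bracket -> illegal
(1,3): no bracket -> illegal
(1,4): no bracket -> illegal
(2,1): no bracket -> illegal
(2,4): flips 2 -> legal
(2,5): no bracket -> illegal
(3,1): no bracket -> illegal
(3,5): no bracket -> illegal
(4,1): no bracket -> illegal
(4,2): flips 2 -> legal
(4,5): no bracket -> illegal
(5,2): no bracket -> illegal
(5,3): flips 1 -> legal
(6,3): no bracket -> illegal
(6,4): flips 1 -> legal
(6,5): no bracket -> illegal
W mobility = 4

Answer: B=6 W=4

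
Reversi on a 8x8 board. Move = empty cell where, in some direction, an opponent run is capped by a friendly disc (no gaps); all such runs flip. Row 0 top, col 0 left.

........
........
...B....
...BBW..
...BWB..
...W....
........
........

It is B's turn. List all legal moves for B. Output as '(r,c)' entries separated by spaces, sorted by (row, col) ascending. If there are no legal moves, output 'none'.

(2,4): no bracket -> illegal
(2,5): flips 1 -> legal
(2,6): no bracket -> illegal
(3,6): flips 1 -> legal
(4,2): no bracket -> illegal
(4,6): no bracket -> illegal
(5,2): no bracket -> illegal
(5,4): flips 1 -> legal
(5,5): flips 1 -> legal
(6,2): no bracket -> illegal
(6,3): flips 1 -> legal
(6,4): no bracket -> illegal

Answer: (2,5) (3,6) (5,4) (5,5) (6,3)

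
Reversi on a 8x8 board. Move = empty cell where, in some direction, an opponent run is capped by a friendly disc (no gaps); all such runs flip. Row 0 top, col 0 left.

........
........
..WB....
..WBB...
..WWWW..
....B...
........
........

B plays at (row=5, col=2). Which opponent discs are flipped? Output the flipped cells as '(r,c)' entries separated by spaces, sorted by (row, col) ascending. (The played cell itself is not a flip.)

Dir NW: first cell '.' (not opp) -> no flip
Dir N: opp run (4,2) (3,2) (2,2), next='.' -> no flip
Dir NE: opp run (4,3) capped by B -> flip
Dir W: first cell '.' (not opp) -> no flip
Dir E: first cell '.' (not opp) -> no flip
Dir SW: first cell '.' (not opp) -> no flip
Dir S: first cell '.' (not opp) -> no flip
Dir SE: first cell '.' (not opp) -> no flip

Answer: (4,3)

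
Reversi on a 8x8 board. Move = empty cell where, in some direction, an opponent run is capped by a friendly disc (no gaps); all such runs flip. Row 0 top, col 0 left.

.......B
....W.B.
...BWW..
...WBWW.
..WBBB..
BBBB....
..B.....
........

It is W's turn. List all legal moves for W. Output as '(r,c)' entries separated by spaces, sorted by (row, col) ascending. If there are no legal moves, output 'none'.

(0,5): no bracket -> illegal
(0,6): no bracket -> illegal
(1,2): no bracket -> illegal
(1,3): flips 1 -> legal
(1,5): no bracket -> illegal
(1,7): no bracket -> illegal
(2,2): flips 1 -> legal
(2,6): no bracket -> illegal
(2,7): no bracket -> illegal
(3,2): flips 1 -> legal
(4,0): no bracket -> illegal
(4,1): no bracket -> illegal
(4,6): flips 3 -> legal
(5,4): flips 3 -> legal
(5,5): flips 2 -> legal
(5,6): no bracket -> illegal
(6,0): flips 1 -> legal
(6,1): flips 3 -> legal
(6,3): flips 2 -> legal
(6,4): flips 1 -> legal
(7,1): flips 3 -> legal
(7,2): flips 2 -> legal
(7,3): no bracket -> illegal

Answer: (1,3) (2,2) (3,2) (4,6) (5,4) (5,5) (6,0) (6,1) (6,3) (6,4) (7,1) (7,2)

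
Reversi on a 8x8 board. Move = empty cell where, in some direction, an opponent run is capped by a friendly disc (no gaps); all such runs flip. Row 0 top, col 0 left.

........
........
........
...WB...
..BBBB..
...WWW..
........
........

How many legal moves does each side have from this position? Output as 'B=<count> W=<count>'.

-- B to move --
(2,2): flips 1 -> legal
(2,3): flips 1 -> legal
(2,4): flips 1 -> legal
(3,2): flips 1 -> legal
(4,6): no bracket -> illegal
(5,2): no bracket -> illegal
(5,6): no bracket -> illegal
(6,2): flips 1 -> legal
(6,3): flips 2 -> legal
(6,4): flips 2 -> legal
(6,5): flips 2 -> legal
(6,6): flips 1 -> legal
B mobility = 9
-- W to move --
(2,3): no bracket -> illegal
(2,4): flips 2 -> legal
(2,5): no bracket -> illegal
(3,1): flips 1 -> legal
(3,2): flips 1 -> legal
(3,5): flips 3 -> legal
(3,6): flips 1 -> legal
(4,1): no bracket -> illegal
(4,6): no bracket -> illegal
(5,1): flips 1 -> legal
(5,2): no bracket -> illegal
(5,6): no bracket -> illegal
W mobility = 6

Answer: B=9 W=6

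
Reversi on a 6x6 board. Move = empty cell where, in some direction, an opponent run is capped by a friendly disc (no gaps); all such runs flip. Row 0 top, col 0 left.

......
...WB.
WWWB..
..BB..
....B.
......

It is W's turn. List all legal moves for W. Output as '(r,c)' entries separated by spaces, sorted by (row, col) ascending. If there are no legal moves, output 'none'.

Answer: (1,5) (2,4) (4,2) (4,3) (5,5)

Derivation:
(0,3): no bracket -> illegal
(0,4): no bracket -> illegal
(0,5): no bracket -> illegal
(1,2): no bracket -> illegal
(1,5): flips 1 -> legal
(2,4): flips 1 -> legal
(2,5): no bracket -> illegal
(3,1): no bracket -> illegal
(3,4): no bracket -> illegal
(3,5): no bracket -> illegal
(4,1): no bracket -> illegal
(4,2): flips 1 -> legal
(4,3): flips 3 -> legal
(4,5): no bracket -> illegal
(5,3): no bracket -> illegal
(5,4): no bracket -> illegal
(5,5): flips 2 -> legal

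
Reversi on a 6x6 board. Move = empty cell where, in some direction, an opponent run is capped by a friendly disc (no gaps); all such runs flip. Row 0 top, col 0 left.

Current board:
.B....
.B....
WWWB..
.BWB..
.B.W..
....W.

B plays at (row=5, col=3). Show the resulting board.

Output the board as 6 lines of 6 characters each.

Place B at (5,3); scan 8 dirs for brackets.
Dir NW: first cell '.' (not opp) -> no flip
Dir N: opp run (4,3) capped by B -> flip
Dir NE: first cell '.' (not opp) -> no flip
Dir W: first cell '.' (not opp) -> no flip
Dir E: opp run (5,4), next='.' -> no flip
Dir SW: edge -> no flip
Dir S: edge -> no flip
Dir SE: edge -> no flip
All flips: (4,3)

Answer: .B....
.B....
WWWB..
.BWB..
.B.B..
...BW.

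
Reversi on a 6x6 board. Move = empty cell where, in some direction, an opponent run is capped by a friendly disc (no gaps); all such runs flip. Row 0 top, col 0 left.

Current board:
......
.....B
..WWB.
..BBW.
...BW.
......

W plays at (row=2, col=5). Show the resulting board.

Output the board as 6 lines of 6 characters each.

Place W at (2,5); scan 8 dirs for brackets.
Dir NW: first cell '.' (not opp) -> no flip
Dir N: opp run (1,5), next='.' -> no flip
Dir NE: edge -> no flip
Dir W: opp run (2,4) capped by W -> flip
Dir E: edge -> no flip
Dir SW: first cell 'W' (not opp) -> no flip
Dir S: first cell '.' (not opp) -> no flip
Dir SE: edge -> no flip
All flips: (2,4)

Answer: ......
.....B
..WWWW
..BBW.
...BW.
......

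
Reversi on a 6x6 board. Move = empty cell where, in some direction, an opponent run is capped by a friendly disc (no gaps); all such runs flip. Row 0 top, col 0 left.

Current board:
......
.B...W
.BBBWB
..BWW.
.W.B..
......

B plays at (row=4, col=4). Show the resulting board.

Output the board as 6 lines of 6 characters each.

Place B at (4,4); scan 8 dirs for brackets.
Dir NW: opp run (3,3) capped by B -> flip
Dir N: opp run (3,4) (2,4), next='.' -> no flip
Dir NE: first cell '.' (not opp) -> no flip
Dir W: first cell 'B' (not opp) -> no flip
Dir E: first cell '.' (not opp) -> no flip
Dir SW: first cell '.' (not opp) -> no flip
Dir S: first cell '.' (not opp) -> no flip
Dir SE: first cell '.' (not opp) -> no flip
All flips: (3,3)

Answer: ......
.B...W
.BBBWB
..BBW.
.W.BB.
......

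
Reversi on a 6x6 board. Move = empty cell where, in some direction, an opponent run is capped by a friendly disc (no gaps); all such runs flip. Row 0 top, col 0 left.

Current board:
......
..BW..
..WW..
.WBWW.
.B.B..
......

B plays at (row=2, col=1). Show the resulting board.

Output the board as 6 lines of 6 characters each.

Place B at (2,1); scan 8 dirs for brackets.
Dir NW: first cell '.' (not opp) -> no flip
Dir N: first cell '.' (not opp) -> no flip
Dir NE: first cell 'B' (not opp) -> no flip
Dir W: first cell '.' (not opp) -> no flip
Dir E: opp run (2,2) (2,3), next='.' -> no flip
Dir SW: first cell '.' (not opp) -> no flip
Dir S: opp run (3,1) capped by B -> flip
Dir SE: first cell 'B' (not opp) -> no flip
All flips: (3,1)

Answer: ......
..BW..
.BWW..
.BBWW.
.B.B..
......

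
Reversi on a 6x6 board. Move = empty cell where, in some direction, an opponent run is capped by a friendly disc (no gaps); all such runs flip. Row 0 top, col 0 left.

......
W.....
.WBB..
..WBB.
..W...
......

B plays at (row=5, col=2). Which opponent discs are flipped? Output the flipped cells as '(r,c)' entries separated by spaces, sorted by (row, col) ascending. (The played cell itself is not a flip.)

Dir NW: first cell '.' (not opp) -> no flip
Dir N: opp run (4,2) (3,2) capped by B -> flip
Dir NE: first cell '.' (not opp) -> no flip
Dir W: first cell '.' (not opp) -> no flip
Dir E: first cell '.' (not opp) -> no flip
Dir SW: edge -> no flip
Dir S: edge -> no flip
Dir SE: edge -> no flip

Answer: (3,2) (4,2)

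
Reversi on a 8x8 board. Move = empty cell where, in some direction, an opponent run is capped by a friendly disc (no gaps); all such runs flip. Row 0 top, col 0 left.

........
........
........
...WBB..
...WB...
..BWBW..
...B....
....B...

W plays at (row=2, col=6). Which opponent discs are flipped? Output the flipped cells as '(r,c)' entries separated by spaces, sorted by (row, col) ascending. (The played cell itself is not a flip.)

Answer: (3,5) (4,4)

Derivation:
Dir NW: first cell '.' (not opp) -> no flip
Dir N: first cell '.' (not opp) -> no flip
Dir NE: first cell '.' (not opp) -> no flip
Dir W: first cell '.' (not opp) -> no flip
Dir E: first cell '.' (not opp) -> no flip
Dir SW: opp run (3,5) (4,4) capped by W -> flip
Dir S: first cell '.' (not opp) -> no flip
Dir SE: first cell '.' (not opp) -> no flip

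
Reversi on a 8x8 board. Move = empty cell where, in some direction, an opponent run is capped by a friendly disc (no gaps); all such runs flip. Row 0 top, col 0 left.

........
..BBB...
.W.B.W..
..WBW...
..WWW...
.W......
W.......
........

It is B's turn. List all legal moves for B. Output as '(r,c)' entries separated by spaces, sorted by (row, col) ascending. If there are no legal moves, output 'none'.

Answer: (3,0) (3,1) (3,5) (3,6) (4,1) (4,5) (5,3) (5,5)

Derivation:
(1,0): no bracket -> illegal
(1,1): no bracket -> illegal
(1,5): no bracket -> illegal
(1,6): no bracket -> illegal
(2,0): no bracket -> illegal
(2,2): no bracket -> illegal
(2,4): no bracket -> illegal
(2,6): no bracket -> illegal
(3,0): flips 1 -> legal
(3,1): flips 1 -> legal
(3,5): flips 1 -> legal
(3,6): flips 1 -> legal
(4,0): no bracket -> illegal
(4,1): flips 1 -> legal
(4,5): flips 1 -> legal
(5,0): no bracket -> illegal
(5,2): no bracket -> illegal
(5,3): flips 1 -> legal
(5,4): no bracket -> illegal
(5,5): flips 1 -> legal
(6,1): no bracket -> illegal
(6,2): no bracket -> illegal
(7,0): no bracket -> illegal
(7,1): no bracket -> illegal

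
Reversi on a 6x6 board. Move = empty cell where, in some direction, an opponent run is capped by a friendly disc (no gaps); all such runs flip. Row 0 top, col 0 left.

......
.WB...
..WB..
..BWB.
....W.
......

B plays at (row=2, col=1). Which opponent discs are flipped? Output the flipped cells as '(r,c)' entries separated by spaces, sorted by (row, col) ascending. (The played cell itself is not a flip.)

Answer: (2,2)

Derivation:
Dir NW: first cell '.' (not opp) -> no flip
Dir N: opp run (1,1), next='.' -> no flip
Dir NE: first cell 'B' (not opp) -> no flip
Dir W: first cell '.' (not opp) -> no flip
Dir E: opp run (2,2) capped by B -> flip
Dir SW: first cell '.' (not opp) -> no flip
Dir S: first cell '.' (not opp) -> no flip
Dir SE: first cell 'B' (not opp) -> no flip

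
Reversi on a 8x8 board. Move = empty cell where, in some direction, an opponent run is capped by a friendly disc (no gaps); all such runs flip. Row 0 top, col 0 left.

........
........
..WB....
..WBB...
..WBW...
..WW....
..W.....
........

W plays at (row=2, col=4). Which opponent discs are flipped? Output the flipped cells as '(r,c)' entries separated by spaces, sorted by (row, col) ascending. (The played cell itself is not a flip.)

Answer: (2,3) (3,3) (3,4)

Derivation:
Dir NW: first cell '.' (not opp) -> no flip
Dir N: first cell '.' (not opp) -> no flip
Dir NE: first cell '.' (not opp) -> no flip
Dir W: opp run (2,3) capped by W -> flip
Dir E: first cell '.' (not opp) -> no flip
Dir SW: opp run (3,3) capped by W -> flip
Dir S: opp run (3,4) capped by W -> flip
Dir SE: first cell '.' (not opp) -> no flip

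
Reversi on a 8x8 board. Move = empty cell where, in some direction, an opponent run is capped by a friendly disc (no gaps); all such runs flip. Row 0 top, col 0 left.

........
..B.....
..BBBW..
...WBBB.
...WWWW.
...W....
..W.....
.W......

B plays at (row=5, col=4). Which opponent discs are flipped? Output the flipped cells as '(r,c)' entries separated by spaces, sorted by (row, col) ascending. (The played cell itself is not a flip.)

Answer: (4,4) (4,5)

Derivation:
Dir NW: opp run (4,3), next='.' -> no flip
Dir N: opp run (4,4) capped by B -> flip
Dir NE: opp run (4,5) capped by B -> flip
Dir W: opp run (5,3), next='.' -> no flip
Dir E: first cell '.' (not opp) -> no flip
Dir SW: first cell '.' (not opp) -> no flip
Dir S: first cell '.' (not opp) -> no flip
Dir SE: first cell '.' (not opp) -> no flip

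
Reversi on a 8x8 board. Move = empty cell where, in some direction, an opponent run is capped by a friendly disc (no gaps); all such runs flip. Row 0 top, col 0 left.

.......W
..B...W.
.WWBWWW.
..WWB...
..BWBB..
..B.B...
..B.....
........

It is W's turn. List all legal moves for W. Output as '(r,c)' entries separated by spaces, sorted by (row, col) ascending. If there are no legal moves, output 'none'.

Answer: (0,2) (0,3) (1,3) (1,4) (3,5) (4,1) (4,6) (5,1) (5,5) (6,1) (6,4) (6,5) (7,2)

Derivation:
(0,1): no bracket -> illegal
(0,2): flips 1 -> legal
(0,3): flips 1 -> legal
(1,1): no bracket -> illegal
(1,3): flips 1 -> legal
(1,4): flips 1 -> legal
(3,1): no bracket -> illegal
(3,5): flips 1 -> legal
(3,6): no bracket -> illegal
(4,1): flips 1 -> legal
(4,6): flips 2 -> legal
(5,1): flips 1 -> legal
(5,3): no bracket -> illegal
(5,5): flips 1 -> legal
(5,6): no bracket -> illegal
(6,1): flips 1 -> legal
(6,3): no bracket -> illegal
(6,4): flips 3 -> legal
(6,5): flips 1 -> legal
(7,1): no bracket -> illegal
(7,2): flips 3 -> legal
(7,3): no bracket -> illegal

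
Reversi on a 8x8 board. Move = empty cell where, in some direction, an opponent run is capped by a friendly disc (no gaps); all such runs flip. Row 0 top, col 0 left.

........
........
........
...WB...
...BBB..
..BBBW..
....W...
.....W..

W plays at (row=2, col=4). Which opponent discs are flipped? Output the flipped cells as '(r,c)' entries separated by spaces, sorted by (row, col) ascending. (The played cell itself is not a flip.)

Answer: (3,4) (4,4) (5,4)

Derivation:
Dir NW: first cell '.' (not opp) -> no flip
Dir N: first cell '.' (not opp) -> no flip
Dir NE: first cell '.' (not opp) -> no flip
Dir W: first cell '.' (not opp) -> no flip
Dir E: first cell '.' (not opp) -> no flip
Dir SW: first cell 'W' (not opp) -> no flip
Dir S: opp run (3,4) (4,4) (5,4) capped by W -> flip
Dir SE: first cell '.' (not opp) -> no flip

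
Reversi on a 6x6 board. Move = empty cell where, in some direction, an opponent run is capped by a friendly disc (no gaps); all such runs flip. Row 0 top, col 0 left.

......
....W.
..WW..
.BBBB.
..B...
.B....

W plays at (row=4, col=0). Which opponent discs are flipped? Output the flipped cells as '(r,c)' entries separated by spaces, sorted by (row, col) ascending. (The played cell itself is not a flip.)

Dir NW: edge -> no flip
Dir N: first cell '.' (not opp) -> no flip
Dir NE: opp run (3,1) capped by W -> flip
Dir W: edge -> no flip
Dir E: first cell '.' (not opp) -> no flip
Dir SW: edge -> no flip
Dir S: first cell '.' (not opp) -> no flip
Dir SE: opp run (5,1), next=edge -> no flip

Answer: (3,1)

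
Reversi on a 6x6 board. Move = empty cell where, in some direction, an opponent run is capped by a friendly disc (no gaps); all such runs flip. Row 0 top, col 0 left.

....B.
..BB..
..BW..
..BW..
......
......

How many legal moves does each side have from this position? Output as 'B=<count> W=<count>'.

Answer: B=5 W=6

Derivation:
-- B to move --
(1,4): flips 1 -> legal
(2,4): flips 1 -> legal
(3,4): flips 2 -> legal
(4,2): no bracket -> illegal
(4,3): flips 2 -> legal
(4,4): flips 1 -> legal
B mobility = 5
-- W to move --
(0,1): flips 1 -> legal
(0,2): no bracket -> illegal
(0,3): flips 1 -> legal
(0,5): no bracket -> illegal
(1,1): flips 1 -> legal
(1,4): no bracket -> illegal
(1,5): no bracket -> illegal
(2,1): flips 1 -> legal
(2,4): no bracket -> illegal
(3,1): flips 1 -> legal
(4,1): flips 1 -> legal
(4,2): no bracket -> illegal
(4,3): no bracket -> illegal
W mobility = 6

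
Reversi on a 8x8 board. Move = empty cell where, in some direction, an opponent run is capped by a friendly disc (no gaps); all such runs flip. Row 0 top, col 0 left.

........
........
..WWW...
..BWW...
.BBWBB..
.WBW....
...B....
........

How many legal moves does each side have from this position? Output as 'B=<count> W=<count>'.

-- B to move --
(1,1): flips 2 -> legal
(1,2): flips 3 -> legal
(1,3): flips 4 -> legal
(1,4): flips 3 -> legal
(1,5): flips 2 -> legal
(2,1): no bracket -> illegal
(2,5): flips 2 -> legal
(3,1): no bracket -> illegal
(3,5): flips 2 -> legal
(4,0): no bracket -> illegal
(5,0): flips 1 -> legal
(5,4): flips 2 -> legal
(6,0): flips 1 -> legal
(6,1): flips 1 -> legal
(6,2): flips 1 -> legal
(6,4): flips 1 -> legal
B mobility = 13
-- W to move --
(2,1): flips 1 -> legal
(3,0): no bracket -> illegal
(3,1): flips 3 -> legal
(3,5): flips 1 -> legal
(3,6): no bracket -> illegal
(4,0): flips 2 -> legal
(4,6): flips 2 -> legal
(5,0): flips 2 -> legal
(5,4): flips 1 -> legal
(5,5): flips 1 -> legal
(5,6): flips 1 -> legal
(6,1): flips 1 -> legal
(6,2): flips 3 -> legal
(6,4): no bracket -> illegal
(7,2): no bracket -> illegal
(7,3): flips 1 -> legal
(7,4): no bracket -> illegal
W mobility = 12

Answer: B=13 W=12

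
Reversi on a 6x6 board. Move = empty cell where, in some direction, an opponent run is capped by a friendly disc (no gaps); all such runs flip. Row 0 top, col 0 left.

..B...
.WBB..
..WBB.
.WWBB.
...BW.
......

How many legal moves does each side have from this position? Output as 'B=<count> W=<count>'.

-- B to move --
(0,0): flips 2 -> legal
(0,1): no bracket -> illegal
(1,0): flips 1 -> legal
(2,0): flips 1 -> legal
(2,1): flips 2 -> legal
(3,0): flips 2 -> legal
(3,5): no bracket -> illegal
(4,0): flips 2 -> legal
(4,1): flips 1 -> legal
(4,2): flips 2 -> legal
(4,5): flips 1 -> legal
(5,3): no bracket -> illegal
(5,4): flips 1 -> legal
(5,5): flips 1 -> legal
B mobility = 11
-- W to move --
(0,1): no bracket -> illegal
(0,3): no bracket -> illegal
(0,4): flips 1 -> legal
(1,4): flips 5 -> legal
(1,5): no bracket -> illegal
(2,1): no bracket -> illegal
(2,5): flips 2 -> legal
(3,5): flips 2 -> legal
(4,2): flips 1 -> legal
(4,5): no bracket -> illegal
(5,2): no bracket -> illegal
(5,3): no bracket -> illegal
(5,4): flips 1 -> legal
W mobility = 6

Answer: B=11 W=6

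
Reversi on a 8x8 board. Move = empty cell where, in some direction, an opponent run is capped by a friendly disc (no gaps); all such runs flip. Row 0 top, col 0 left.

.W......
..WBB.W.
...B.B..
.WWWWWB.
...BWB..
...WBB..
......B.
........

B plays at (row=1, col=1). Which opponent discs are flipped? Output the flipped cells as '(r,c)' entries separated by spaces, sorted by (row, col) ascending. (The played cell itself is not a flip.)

Answer: (1,2)

Derivation:
Dir NW: first cell '.' (not opp) -> no flip
Dir N: opp run (0,1), next=edge -> no flip
Dir NE: first cell '.' (not opp) -> no flip
Dir W: first cell '.' (not opp) -> no flip
Dir E: opp run (1,2) capped by B -> flip
Dir SW: first cell '.' (not opp) -> no flip
Dir S: first cell '.' (not opp) -> no flip
Dir SE: first cell '.' (not opp) -> no flip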